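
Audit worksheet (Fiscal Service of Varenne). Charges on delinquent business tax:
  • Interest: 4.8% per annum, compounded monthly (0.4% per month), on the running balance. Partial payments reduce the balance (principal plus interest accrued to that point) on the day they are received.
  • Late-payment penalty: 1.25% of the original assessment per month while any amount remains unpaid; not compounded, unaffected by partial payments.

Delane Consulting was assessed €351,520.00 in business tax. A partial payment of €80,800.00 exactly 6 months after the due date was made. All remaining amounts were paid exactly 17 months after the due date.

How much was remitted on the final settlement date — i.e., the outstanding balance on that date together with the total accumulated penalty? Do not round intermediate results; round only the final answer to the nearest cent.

€366,474.62

Balance at month 6: €351,520.0000 × (1 + 0.004)^6 = €360,041.2961…
After €80,800.00 payment: €360,041.2961… − €80,800.00 = €279,241.2961…
Balance at month 17: €279,241.2961… × (1 + 0.004)^11 = €291,776.6180…
Penalty: 17 × 1.25% × €351,520.00 = €74,698.00
Final settlement = outstanding balance + penalty = €291,776.6180… + €74,698.00 = €366,474.62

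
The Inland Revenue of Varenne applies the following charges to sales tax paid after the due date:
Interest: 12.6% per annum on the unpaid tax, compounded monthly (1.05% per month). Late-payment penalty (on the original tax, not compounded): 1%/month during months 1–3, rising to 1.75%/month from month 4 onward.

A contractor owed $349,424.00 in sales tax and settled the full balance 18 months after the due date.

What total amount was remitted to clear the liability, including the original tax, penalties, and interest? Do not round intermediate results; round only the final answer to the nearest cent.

$523,909.29

Penalty, months 1–3: 3 × 1% × $349,424.00 = $10,482.72
Penalty, months 4–18: 15 × 1.75% × $349,424.00 = $91,723.80
Interest: $349,424.00 × ((1 + 0.0105)^18 − 1) = $349,424.00 × 0.2068512… = $72,278.7686…
Total = $349,424.00 + $102,206.5200 + $72,278.7686… = $523,909.29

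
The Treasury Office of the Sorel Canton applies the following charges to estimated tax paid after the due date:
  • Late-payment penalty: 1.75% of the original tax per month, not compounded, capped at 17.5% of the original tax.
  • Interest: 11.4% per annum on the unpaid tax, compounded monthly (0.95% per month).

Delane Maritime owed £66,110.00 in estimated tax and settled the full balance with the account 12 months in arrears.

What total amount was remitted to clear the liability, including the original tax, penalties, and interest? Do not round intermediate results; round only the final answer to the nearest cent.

£85,622.31

Penalty (uncapped): 12 × 1.75% × £66,110.00 = £13,883.10; cap = 17.5% × £66,110.00 = £11,569.25 → penalty = £11,569.25
Interest: £66,110.00 × ((1 + 0.0095)^12 − 1) = £66,110.00 × 0.1201492… = £7,943.0647…
Total = £66,110.00 + £11,569.2500 + £7,943.0647… = £85,622.31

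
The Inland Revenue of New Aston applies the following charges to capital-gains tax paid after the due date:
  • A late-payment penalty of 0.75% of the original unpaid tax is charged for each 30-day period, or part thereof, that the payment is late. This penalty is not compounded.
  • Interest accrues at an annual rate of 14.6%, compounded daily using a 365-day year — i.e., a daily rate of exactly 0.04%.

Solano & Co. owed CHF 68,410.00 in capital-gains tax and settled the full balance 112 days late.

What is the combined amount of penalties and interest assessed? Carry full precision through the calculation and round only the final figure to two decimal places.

Penalty periods: ⌈112/30⌉ = 4; penalty = 4 × 0.75% × CHF 68,410.00 = CHF 2,052.30
Interest: CHF 68,410.00 × ((1 + 0.0004)^112 − 1) = CHF 68,410.00 × 0.04580931… = CHF 3,133.8147…
Penalties + interest = CHF 2,052.3000 + CHF 3,133.8147… = CHF 5,186.11

CHF 5,186.11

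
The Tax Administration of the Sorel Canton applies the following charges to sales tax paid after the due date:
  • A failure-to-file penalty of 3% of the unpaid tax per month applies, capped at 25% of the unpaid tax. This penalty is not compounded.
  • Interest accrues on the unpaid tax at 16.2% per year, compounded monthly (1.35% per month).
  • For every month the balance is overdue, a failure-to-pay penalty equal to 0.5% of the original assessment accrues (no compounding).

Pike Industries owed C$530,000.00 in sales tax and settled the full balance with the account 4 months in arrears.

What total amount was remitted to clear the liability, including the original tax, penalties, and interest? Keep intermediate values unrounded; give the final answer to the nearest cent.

Failure-to-file: 4 × 3% × C$530,000.00 = C$63,600.00 (under the 25% cap)
Failure-to-pay penalty: 4 × 0.5% × C$530,000.00 = C$10,600.00
Interest: C$530,000.00 × ((1 + 0.0135)^4 − 1) = C$530,000.00 × 0.0551034… = C$29,204.7886…
Total = C$530,000.00 + C$74,200.0000 + C$29,204.7886… = C$633,404.79

C$633,404.79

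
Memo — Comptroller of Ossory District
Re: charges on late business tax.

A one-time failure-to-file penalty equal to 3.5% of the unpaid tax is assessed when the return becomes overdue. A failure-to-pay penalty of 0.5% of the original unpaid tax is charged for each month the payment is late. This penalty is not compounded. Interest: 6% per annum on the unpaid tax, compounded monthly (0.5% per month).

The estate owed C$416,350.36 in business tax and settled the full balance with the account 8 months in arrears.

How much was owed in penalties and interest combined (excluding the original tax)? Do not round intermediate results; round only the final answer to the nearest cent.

Failure-to-file penalty: 3.5% × C$416,350.36 = C$14,572.26…
Failure-to-pay penalty = 0.5% × C$416,350.36 × 8 mo = C$16,654.01…
Interest: C$416,350.36 × ((1 + 0.005)^8 − 1) = C$416,350.36 × 0.0407070… = C$16,948.3924…
Penalties + interest = C$31,226.2770 + C$16,948.3924… = C$48,174.67

C$48,174.67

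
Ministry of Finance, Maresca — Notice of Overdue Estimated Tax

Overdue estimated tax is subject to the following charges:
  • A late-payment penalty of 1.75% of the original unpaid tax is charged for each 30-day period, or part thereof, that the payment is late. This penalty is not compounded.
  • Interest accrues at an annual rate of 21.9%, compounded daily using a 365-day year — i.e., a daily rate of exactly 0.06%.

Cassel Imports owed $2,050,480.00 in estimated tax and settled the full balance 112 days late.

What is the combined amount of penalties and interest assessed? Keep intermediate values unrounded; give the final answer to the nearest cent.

$286,016.96

Penalty periods: ⌈112/30⌉ = 4; penalty = 4 × 1.75% × $2,050,480.00 = $143,533.60
Interest: $2,050,480.00 × ((1 + 0.0006)^112 − 1) = $2,050,480.00 × 0.06948781… = $142,483.3568…
Penalties + interest = $143,533.6000 + $142,483.3568… = $286,016.96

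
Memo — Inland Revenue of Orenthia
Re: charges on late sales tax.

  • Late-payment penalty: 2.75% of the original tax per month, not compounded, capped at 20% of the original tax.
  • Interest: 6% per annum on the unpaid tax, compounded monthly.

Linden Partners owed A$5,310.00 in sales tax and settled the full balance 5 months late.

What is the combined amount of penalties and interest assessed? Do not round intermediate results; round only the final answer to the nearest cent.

Penalty: 5 × 2.75% × A$5,310.00 = A$730.13… (below the 20% cap of A$1,062.00)
Interest (6%/yr ÷ 12 = 0.5%/month): A$5,310.00 × ((1 + 0.005)^5 − 1) = A$134.0842…
Penalties + interest = A$730.1250 + A$134.0842… = A$864.21

A$864.21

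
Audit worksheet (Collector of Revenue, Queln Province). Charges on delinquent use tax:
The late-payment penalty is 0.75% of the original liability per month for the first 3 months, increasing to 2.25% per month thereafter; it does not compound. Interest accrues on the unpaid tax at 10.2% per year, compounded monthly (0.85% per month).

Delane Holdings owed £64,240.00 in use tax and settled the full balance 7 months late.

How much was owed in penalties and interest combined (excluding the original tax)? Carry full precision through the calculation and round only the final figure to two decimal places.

£11,148.14

Penalty, months 1–3: 3 × 0.75% × £64,240.00 = £1,445.40
Penalty, months 4–7: 4 × 2.25% × £64,240.00 = £5,781.60
Interest: £64,240.00 × ((1 + 0.0085)^7 − 1) = £64,240.00 × 0.0610389… = £3,921.1407…
Penalties + interest = £7,227.0000 + £3,921.1407… = £11,148.14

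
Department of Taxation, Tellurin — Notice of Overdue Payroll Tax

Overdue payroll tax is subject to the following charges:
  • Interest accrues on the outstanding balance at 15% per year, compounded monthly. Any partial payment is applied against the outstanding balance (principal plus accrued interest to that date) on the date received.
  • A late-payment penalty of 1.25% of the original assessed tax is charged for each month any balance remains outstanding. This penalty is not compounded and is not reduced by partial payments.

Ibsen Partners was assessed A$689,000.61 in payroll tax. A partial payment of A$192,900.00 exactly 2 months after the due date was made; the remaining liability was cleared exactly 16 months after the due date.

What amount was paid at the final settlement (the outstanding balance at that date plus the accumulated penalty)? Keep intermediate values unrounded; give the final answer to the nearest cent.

Monthly rate = 15% ÷ 12 = 1.25%
Balance at month 2: A$689,000.6100 × (1 + 0.0125)^2 = A$706,333.2816…
After A$192,900.00 payment: A$706,333.2816… − A$192,900.00 = A$513,433.2816…
Balance at month 16: A$513,433.2816… × (1 + 0.0125)^14 = A$610,962.3715…
Penalty: 16 × 1.25% × A$689,000.61 = A$137,800.12…
Final settlement = outstanding balance + penalty = A$610,962.3715… + A$137,800.12… = A$748,762.49

A$748,762.49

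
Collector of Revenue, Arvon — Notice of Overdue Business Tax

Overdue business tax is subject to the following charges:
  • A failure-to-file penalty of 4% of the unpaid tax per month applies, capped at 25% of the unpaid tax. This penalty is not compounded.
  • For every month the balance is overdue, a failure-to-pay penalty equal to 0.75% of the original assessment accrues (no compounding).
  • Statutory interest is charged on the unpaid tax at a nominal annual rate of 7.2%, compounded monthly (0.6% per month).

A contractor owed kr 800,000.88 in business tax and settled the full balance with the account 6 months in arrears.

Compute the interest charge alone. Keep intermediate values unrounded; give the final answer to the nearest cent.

kr 29,235.50

Interest: kr 800,000.88 × ((1 + 0.006)^6 − 1) = kr 800,000.88 × 0.0365443… = kr 29,235.5037…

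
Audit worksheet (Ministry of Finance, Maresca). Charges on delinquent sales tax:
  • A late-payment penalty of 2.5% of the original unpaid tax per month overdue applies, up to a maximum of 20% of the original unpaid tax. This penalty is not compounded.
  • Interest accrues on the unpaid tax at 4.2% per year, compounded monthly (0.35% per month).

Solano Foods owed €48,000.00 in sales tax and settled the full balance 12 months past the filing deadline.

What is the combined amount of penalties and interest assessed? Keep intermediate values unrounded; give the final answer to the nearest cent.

Penalty (uncapped): 12 × 2.5% × €48,000.00 = €14,400.00; cap = 20% × €48,000.00 = €9,600.00 → penalty = €9,600.00
Interest: €48,000.00 × ((1 + 0.0035)^12 − 1) = €48,000.00 × 0.0428180… = €2,055.2643…
Penalties + interest = €9,600.0000 + €2,055.2643… = €11,655.26

€11,655.26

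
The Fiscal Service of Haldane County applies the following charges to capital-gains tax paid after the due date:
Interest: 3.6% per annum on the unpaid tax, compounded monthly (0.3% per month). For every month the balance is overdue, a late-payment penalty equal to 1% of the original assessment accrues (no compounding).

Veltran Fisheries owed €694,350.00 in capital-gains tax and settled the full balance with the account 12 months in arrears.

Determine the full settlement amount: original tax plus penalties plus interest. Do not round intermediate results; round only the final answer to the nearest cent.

€803,085.20

Late-payment penalty: 12 × 1% × €694,350.00 = €83,322.00
Interest: €694,350.00 × ((1 + 0.003)^12 − 1) = €694,350.00 × 0.0366000… = €25,413.1963…
Total = €694,350.00 + €83,322.0000 + €25,413.1963… = €803,085.20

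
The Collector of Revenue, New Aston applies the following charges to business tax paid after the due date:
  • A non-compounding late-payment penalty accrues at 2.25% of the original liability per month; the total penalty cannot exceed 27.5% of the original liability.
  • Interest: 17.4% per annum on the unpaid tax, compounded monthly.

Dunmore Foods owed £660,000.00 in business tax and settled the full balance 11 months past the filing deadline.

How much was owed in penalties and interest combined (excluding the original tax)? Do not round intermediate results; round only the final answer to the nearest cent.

Penalty: 11 × 2.25% × £660,000.00 = £163,350.00 (below the 27.5% cap of £181,500.00)
Interest (17.4%/yr ÷ 12 = 1.45%/month): £660,000.00 × ((1 + 0.0145)^11 − 1) = £113,243.8964…
Penalties + interest = £163,350.0000 + £113,243.8964… = £276,593.90

£276,593.90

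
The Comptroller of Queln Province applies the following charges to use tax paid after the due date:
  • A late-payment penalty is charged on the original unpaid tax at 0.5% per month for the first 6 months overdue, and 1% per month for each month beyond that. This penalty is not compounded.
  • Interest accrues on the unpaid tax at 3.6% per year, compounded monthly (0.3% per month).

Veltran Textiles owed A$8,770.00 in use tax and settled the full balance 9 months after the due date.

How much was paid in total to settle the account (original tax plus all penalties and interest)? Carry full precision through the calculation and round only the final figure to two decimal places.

A$9,535.85

Penalty, months 1–6: 6 × 0.5% × A$8,770.00 = A$263.10
Penalty, months 7–9: 3 × 1% × A$8,770.00 = A$263.10
Interest: A$8,770.00 × ((1 + 0.003)^9 − 1) = A$8,770.00 × 0.0273263… = A$239.6515…
Total = A$8,770.00 + A$526.2000 + A$239.6515… = A$9,535.85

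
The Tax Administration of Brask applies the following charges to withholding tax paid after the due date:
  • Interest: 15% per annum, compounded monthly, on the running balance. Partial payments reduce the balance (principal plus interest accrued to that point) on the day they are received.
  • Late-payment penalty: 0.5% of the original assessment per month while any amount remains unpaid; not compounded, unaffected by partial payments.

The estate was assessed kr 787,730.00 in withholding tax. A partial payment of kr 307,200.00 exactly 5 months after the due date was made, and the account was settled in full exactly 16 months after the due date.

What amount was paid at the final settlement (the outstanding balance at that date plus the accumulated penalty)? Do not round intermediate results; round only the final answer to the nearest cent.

kr 671,780.47

Monthly rate = 15% ÷ 12 = 1.25%
Balance at month 5: kr 787,730.0000 × (1 + 0.0125)^5 = kr 838,209.4349…
After kr 307,200.00 payment: kr 838,209.4349… − kr 307,200.00 = kr 531,009.4349…
Balance at month 16: kr 531,009.4349… × (1 + 0.0125)^11 = kr 608,762.0746…
Penalty: 16 × 0.5% × kr 787,730.00 = kr 63,018.40
Final settlement = outstanding balance + penalty = kr 608,762.0746… + kr 63,018.40 = kr 671,780.47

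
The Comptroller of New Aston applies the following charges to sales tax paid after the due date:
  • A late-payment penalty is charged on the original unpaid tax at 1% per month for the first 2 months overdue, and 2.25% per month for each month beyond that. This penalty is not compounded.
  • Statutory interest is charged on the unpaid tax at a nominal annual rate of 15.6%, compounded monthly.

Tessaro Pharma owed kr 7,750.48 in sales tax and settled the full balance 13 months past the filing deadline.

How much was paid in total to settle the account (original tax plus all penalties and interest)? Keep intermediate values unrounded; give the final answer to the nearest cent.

Penalty, months 1–2: 2 × 1% × kr 7,750.48 = kr 155.01…
Penalty, months 3–13: 11 × 2.25% × kr 7,750.48 = kr 1,918.24…
Interest (15.6%/yr ÷ 12 = 1.3%/month): kr 7,750.48 × ((1 + 0.013)^13 − 1) = kr 1,417.0299…
Total = kr 7,750.48 + kr 2,073.2534 + kr 1,417.0299… = kr 11,240.76

kr 11,240.76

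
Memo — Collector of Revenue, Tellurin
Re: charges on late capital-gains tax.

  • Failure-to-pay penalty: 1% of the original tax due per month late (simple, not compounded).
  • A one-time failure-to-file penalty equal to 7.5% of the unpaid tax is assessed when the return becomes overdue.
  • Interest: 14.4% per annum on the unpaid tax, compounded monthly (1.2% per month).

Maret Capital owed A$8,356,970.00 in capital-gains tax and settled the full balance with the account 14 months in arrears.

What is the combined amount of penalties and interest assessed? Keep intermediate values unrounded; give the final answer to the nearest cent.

A$3,315,663.41

Failure-to-file penalty: 7.5% × A$8,356,970.00 = A$626,772.75
Failure-to-pay penalty: 14 × 1% × A$8,356,970.00 = A$1,169,975.80
Interest: A$8,356,970.00 × ((1 + 0.012)^14 − 1) = A$8,356,970.00 × 0.1817543… = A$1,518,914.8647…
Penalties + interest = A$1,796,748.5500 + A$1,518,914.8647… = A$3,315,663.41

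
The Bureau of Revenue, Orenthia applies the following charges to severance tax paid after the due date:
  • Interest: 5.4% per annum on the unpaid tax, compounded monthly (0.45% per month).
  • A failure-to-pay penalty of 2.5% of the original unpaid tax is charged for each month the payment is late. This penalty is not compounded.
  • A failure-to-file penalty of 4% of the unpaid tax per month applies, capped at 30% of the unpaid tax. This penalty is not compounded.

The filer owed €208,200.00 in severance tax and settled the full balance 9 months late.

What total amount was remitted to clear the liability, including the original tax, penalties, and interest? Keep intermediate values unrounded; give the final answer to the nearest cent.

€326,090.48

Failure-to-file: 9 × 4% × €208,200.00 = €74,952.00, capped at 30% × €208,200.00 = €62,460.00
Failure-to-pay penalty = 2.5% × €208,200.00 × 9 mo = €46,845.00
Interest: €208,200.00 × ((1 + 0.0045)^9 − 1) = €208,200.00 × 0.0412367… = €8,585.4823…
Total = €208,200.00 + €109,305.0000 + €8,585.4823… = €326,090.48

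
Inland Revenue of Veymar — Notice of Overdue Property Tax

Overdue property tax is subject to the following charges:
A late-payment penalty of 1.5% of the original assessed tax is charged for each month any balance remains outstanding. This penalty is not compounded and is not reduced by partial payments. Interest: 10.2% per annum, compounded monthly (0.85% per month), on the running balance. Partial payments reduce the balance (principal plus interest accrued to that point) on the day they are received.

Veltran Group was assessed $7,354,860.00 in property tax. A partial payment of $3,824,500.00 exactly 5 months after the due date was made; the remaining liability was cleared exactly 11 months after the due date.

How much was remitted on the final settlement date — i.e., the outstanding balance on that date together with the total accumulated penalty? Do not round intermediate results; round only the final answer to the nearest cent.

Balance at month 5: $7,354,860.0000 × (1 + 0.0085)^5 = $7,672,800.7967…
After $3,824,500.00 payment: $7,672,800.7967… − $3,824,500.00 = $3,848,300.7967…
Balance at month 11: $3,848,300.7967… × (1 + 0.0085)^6 = $4,048,782.3024…
Penalty: 11 × 1.5% × $7,354,860.00 = $1,213,551.90
Final settlement = outstanding balance + penalty = $4,048,782.3024… + $1,213,551.90 = $5,262,334.20

$5,262,334.20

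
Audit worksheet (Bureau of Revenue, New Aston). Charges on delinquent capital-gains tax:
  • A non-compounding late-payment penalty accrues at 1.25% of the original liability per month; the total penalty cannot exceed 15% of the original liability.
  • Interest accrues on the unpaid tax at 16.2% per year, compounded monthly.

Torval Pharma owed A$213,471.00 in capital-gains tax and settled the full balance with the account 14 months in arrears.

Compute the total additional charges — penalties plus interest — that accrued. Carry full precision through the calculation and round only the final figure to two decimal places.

Penalty (uncapped): 14 × 1.25% × A$213,471.00 = A$37,357.43…; cap = 15% × A$213,471.00 = A$32,020.65 → penalty = A$32,020.65
Interest (16.2%/yr ÷ 12 = 1.35%/month): A$213,471.00 × ((1 + 0.0135)^14 − 1) = A$44,084.8549…
Penalties + interest = A$32,020.6500 + A$44,084.8549… = A$76,105.50

A$76,105.50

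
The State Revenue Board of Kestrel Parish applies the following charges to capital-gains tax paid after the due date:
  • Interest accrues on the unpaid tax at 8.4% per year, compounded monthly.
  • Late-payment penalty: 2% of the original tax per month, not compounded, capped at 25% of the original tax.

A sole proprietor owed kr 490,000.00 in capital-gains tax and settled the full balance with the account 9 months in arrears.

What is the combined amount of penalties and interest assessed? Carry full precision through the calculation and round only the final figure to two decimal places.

Penalty: 9 × 2% × kr 490,000.00 = kr 88,200.00 (below the 25% cap of kr 122,500.00)
Interest (8.4%/yr ÷ 12 = 0.7%/month): kr 490,000.00 × ((1 + 0.007)^9 − 1) = kr 31,748.6272…
Penalties + interest = kr 88,200.0000 + kr 31,748.6272… = kr 119,948.63

kr 119,948.63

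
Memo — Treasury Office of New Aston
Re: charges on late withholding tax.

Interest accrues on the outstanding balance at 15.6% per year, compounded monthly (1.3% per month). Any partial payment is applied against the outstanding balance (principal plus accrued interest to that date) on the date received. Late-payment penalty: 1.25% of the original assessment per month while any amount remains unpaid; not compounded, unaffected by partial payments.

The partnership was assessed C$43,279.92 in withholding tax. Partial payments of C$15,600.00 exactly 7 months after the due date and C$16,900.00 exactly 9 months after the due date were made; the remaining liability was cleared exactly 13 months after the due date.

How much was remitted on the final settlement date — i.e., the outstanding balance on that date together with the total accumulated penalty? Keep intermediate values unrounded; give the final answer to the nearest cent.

C$23,572.71

Balance at month 7: C$43,279.9200 × (1 + 0.013)^7 = C$47,375.3648…
After C$15,600.00 payment: C$47,375.3648… − C$15,600.00 = C$31,775.3648…
Balance at month 9: C$31,775.3648… × (1 + 0.013)^2 = C$32,606.8943…
After C$16,900.00 payment: C$32,606.8943… − C$16,900.00 = C$15,706.8943…
Balance at month 13: C$15,706.8943… × (1 + 0.013)^4 = C$16,539.7181…
Penalty: 13 × 1.25% × C$43,279.92 = C$7,032.99…
Final settlement = outstanding balance + penalty = C$16,539.7181… + C$7,032.99… = C$23,572.71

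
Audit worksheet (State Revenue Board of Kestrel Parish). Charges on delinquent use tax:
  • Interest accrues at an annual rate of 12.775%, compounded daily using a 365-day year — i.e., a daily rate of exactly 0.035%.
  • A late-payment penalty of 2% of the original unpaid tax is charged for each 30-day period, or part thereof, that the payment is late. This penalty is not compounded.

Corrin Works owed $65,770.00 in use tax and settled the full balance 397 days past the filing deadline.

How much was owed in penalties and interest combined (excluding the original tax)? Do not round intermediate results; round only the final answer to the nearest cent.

$28,217.88

Penalty periods: ⌈397/30⌉ = 14; penalty = 14 × 2% × $65,770.00 = $18,415.60
Interest: $65,770.00 × ((1 + 0.00035)^397 − 1) = $65,770.00 × 0.14903871… = $9,802.2760…
Penalties + interest = $18,415.6000 + $9,802.2760… = $28,217.88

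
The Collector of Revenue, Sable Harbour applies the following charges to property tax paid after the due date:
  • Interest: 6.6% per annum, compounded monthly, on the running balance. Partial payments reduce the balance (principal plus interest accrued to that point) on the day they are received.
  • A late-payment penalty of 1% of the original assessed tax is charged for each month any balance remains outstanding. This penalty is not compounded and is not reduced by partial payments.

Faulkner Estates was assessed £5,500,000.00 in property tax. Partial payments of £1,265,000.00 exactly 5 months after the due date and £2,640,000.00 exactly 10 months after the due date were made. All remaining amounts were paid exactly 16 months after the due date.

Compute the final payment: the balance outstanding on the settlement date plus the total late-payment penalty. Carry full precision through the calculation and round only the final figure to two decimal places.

Monthly rate = 6.6% ÷ 12 = 0.55%
Balance at month 5: £5,500,000.0000 × (1 + 0.0055)^5 = £5,652,922.9258…
After £1,265,000.00 payment: £5,652,922.9258… − £1,265,000.00 = £4,387,922.9258…
Balance at month 10: £4,387,922.9258… × (1 + 0.0055)^5 = £4,509,925.4735…
After £2,640,000.00 payment: £4,509,925.4735… − £2,640,000.00 = £1,869,925.4735…
Balance at month 16: £1,869,925.4735… × (1 + 0.0055)^6 = £1,932,487.7407…
Penalty: 16 × 1% × £5,500,000.00 = £880,000.00
Final settlement = outstanding balance + penalty = £1,932,487.7407… + £880,000.00 = £2,812,487.74

£2,812,487.74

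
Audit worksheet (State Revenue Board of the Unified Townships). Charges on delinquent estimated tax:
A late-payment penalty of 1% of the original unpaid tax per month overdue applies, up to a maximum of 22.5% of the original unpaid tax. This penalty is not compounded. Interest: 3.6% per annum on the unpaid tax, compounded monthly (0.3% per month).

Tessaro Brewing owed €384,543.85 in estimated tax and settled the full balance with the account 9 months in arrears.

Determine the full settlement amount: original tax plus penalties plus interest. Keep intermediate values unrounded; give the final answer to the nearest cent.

€429,660.95

Penalty: 9 × 1% × €384,543.85 = €34,608.95… (below the 22.5% cap of €86,522.37…)
Interest: €384,543.85 × ((1 + 0.003)^9 − 1) = €384,543.85 × 0.0273263… = €10,508.1522…
Total = €384,543.85 + €34,608.9465 + €10,508.1522… = €429,660.95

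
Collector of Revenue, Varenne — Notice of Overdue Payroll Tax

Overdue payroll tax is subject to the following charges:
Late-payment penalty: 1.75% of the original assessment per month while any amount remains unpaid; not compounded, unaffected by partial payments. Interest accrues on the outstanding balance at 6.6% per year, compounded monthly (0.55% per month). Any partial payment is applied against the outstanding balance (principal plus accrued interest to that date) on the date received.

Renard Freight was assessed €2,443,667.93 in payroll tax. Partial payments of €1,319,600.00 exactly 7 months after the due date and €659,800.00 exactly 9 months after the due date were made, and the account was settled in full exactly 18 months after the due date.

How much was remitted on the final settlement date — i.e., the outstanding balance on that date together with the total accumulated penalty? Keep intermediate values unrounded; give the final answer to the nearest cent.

Balance at month 7: €2,443,667.9300 × (1 + 0.0055)^7 = €2,539,315.7937…
After €1,319,600.00 payment: €2,539,315.7937… − €1,319,600.00 = €1,219,715.7937…
Balance at month 9: €1,219,715.7937… × (1 + 0.0055)^2 = €1,233,169.5638…
After €659,800.00 payment: €1,233,169.5638… − €659,800.00 = €573,369.5638…
Balance at month 18: €573,369.5638… × (1 + 0.0055)^9 = €602,383.8363…
Penalty: 18 × 1.75% × €2,443,667.93 = €769,755.40…
Final settlement = outstanding balance + penalty = €602,383.8363… + €769,755.40… = €1,372,139.23

€1,372,139.23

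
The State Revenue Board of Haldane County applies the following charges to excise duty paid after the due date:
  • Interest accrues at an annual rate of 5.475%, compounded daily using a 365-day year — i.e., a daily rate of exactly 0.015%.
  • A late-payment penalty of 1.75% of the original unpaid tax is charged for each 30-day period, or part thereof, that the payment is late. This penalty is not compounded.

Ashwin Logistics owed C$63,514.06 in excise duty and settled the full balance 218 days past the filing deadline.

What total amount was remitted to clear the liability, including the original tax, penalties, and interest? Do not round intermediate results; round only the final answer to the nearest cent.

Penalty periods: ⌈218/30⌉ = 8; penalty = 8 × 1.75% × C$63,514.06 = C$8,891.97…
Interest: C$63,514.06 × ((1 + 0.00015)^218 − 1) = C$63,514.06 × 0.03323799… = C$2,111.0795…
Total = C$63,514.06 + C$8,891.9684 + C$2,111.0795… = C$74,517.11

C$74,517.11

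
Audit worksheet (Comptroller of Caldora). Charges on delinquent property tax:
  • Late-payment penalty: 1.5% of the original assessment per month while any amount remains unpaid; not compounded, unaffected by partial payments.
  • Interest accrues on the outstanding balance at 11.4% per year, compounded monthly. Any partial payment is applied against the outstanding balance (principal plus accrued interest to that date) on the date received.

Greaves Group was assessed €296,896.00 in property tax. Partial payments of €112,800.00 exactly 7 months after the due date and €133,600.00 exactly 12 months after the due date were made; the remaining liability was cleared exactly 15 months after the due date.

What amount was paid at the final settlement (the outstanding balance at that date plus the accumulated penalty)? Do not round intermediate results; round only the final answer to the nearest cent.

Monthly rate = 11.4% ÷ 12 = 0.95%
Balance at month 7: €296,896.0000 × (1 + 0.0095)^7 = €317,211.2706…
After €112,800.00 payment: €317,211.2706… − €112,800.00 = €204,411.2706…
Balance at month 12: €204,411.2706… × (1 + 0.0095)^5 = €214,307.0480…
After €133,600.00 payment: €214,307.0480… − €133,600.00 = €80,707.0480…
Balance at month 15: €80,707.0480… × (1 + 0.0095)^3 = €83,029.1195…
Penalty: 15 × 1.5% × €296,896.00 = €66,801.60
Final settlement = outstanding balance + penalty = €83,029.1195… + €66,801.60 = €149,830.72

€149,830.72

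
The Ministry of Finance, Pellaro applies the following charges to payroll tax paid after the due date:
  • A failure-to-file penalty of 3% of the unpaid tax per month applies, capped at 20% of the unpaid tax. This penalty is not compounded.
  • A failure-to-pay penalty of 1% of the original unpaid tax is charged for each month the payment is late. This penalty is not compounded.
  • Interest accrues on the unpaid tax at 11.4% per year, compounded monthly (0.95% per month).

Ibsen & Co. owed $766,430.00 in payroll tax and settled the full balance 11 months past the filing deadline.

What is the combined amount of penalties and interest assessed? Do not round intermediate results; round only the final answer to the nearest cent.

$321,600.11

Failure-to-file: 11 × 3% × $766,430.00 = $252,921.90, capped at 20% × $766,430.00 = $153,286.00
Failure-to-pay penalty: 11 × 1% × $766,430.00 = $84,307.30
Interest: $766,430.00 × ((1 + 0.0095)^11 − 1) = $766,430.00 × 0.1096079… = $84,006.8141…
Penalties + interest = $237,593.3000 + $84,006.8141… = $321,600.11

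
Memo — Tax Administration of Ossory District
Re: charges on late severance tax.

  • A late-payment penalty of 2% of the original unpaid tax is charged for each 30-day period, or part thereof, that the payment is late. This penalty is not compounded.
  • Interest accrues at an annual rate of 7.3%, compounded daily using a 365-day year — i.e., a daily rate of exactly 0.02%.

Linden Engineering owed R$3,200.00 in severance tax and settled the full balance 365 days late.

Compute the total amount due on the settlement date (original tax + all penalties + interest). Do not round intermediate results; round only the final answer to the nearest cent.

Penalty periods: ⌈365/30⌉ = 13; penalty = 13 × 2% × R$3,200.00 = R$832.00
Interest: R$3,200.00 × ((1 + 0.0002)^365 − 1) = R$3,200.00 × 0.07572269… = R$242.3126…
Total = R$3,200.00 + R$832.0000 + R$242.3126… = R$4,274.31

R$4,274.31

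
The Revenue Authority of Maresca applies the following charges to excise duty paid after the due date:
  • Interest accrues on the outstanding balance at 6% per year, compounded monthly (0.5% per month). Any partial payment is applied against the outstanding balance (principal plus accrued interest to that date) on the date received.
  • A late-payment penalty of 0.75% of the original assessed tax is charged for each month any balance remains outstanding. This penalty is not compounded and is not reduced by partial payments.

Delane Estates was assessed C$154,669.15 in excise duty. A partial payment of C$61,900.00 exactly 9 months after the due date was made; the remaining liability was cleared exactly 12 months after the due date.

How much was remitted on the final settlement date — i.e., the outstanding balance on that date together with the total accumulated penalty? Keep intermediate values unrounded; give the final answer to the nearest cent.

Balance at month 9: C$154,669.1500 × (1 + 0.005)^9 = C$161,770.1003…
After C$61,900.00 payment: C$161,770.1003… − C$61,900.00 = C$99,870.1003…
Balance at month 12: C$99,870.1003… × (1 + 0.005)^3 = C$101,375.6545…
Penalty: 12 × 0.75% × C$154,669.15 = C$13,920.22…
Final settlement = outstanding balance + penalty = C$101,375.6545… + C$13,920.22… = C$115,295.88

C$115,295.88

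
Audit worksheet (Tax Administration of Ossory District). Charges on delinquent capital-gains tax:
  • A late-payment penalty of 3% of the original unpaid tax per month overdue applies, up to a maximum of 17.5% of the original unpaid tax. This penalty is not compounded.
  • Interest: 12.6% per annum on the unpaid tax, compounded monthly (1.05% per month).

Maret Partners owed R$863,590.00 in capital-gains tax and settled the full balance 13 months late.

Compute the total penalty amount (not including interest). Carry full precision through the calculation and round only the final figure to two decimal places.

R$151,128.25

Penalty (uncapped): 13 × 3% × R$863,590.00 = R$336,800.10; cap = 17.5% × R$863,590.00 = R$151,128.25 → penalty = R$151,128.25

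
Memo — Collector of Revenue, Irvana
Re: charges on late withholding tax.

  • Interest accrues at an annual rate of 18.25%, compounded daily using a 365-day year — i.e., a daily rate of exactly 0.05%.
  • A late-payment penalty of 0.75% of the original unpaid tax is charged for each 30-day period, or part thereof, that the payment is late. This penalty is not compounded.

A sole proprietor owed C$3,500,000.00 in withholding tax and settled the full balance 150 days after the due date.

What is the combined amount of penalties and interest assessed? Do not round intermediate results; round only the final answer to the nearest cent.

Penalty periods: ⌈150/30⌉ = 5; penalty = 5 × 0.75% × C$3,500,000.00 = C$131,250.00
Interest: C$3,500,000.00 × ((1 + 0.0005)^150 − 1) = C$3,500,000.00 × 0.07786395… = C$272,523.8162…
Penalties + interest = C$131,250.0000 + C$272,523.8162… = C$403,773.82

C$403,773.82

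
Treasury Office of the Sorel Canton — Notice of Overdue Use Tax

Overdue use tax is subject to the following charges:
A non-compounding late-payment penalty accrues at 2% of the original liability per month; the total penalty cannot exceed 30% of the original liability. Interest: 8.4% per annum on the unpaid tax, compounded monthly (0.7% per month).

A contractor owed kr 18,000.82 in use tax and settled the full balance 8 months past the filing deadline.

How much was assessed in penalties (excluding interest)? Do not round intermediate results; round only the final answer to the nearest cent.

kr 2,880.13

Penalty: 8 × 2% × kr 18,000.82 = kr 2,880.13… (below the 30% cap of kr 5,400.25…)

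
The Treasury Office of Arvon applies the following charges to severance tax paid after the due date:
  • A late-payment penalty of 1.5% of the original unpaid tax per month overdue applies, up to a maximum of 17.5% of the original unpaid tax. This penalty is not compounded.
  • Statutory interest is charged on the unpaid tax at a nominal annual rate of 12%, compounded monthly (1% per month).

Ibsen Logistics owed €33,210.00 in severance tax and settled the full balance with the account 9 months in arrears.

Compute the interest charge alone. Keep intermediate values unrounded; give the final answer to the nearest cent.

€3,111.29

Interest: €33,210.00 × ((1 + 0.01)^9 − 1) = €33,210.00 × 0.0936853… = €3,111.2879…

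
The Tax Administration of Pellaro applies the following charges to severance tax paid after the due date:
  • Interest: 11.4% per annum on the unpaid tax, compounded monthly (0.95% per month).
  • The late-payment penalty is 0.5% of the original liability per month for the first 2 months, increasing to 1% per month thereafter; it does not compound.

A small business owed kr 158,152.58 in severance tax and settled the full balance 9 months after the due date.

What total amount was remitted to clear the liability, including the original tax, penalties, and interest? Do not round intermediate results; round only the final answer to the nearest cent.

Penalty, months 1–2: 2 × 0.5% × kr 158,152.58 = kr 1,581.53…
Penalty, months 3–9: 7 × 1% × kr 158,152.58 = kr 11,070.68…
Interest: kr 158,152.58 × ((1 + 0.0095)^9 − 1) = kr 158,152.58 × 0.0888221… = kr 14,047.4373…
Total = kr 158,152.58 + kr 12,652.2064 + kr 14,047.4373… = kr 184,852.22

kr 184,852.22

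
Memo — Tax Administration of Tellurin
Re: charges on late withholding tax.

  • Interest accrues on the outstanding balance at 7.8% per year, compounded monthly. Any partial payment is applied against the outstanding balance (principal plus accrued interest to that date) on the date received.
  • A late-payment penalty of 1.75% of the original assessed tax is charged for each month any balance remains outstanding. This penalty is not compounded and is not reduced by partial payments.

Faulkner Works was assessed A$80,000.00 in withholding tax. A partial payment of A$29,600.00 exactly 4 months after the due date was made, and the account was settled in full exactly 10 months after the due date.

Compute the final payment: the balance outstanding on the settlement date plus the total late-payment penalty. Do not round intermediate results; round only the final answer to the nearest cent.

Monthly rate = 7.8% ÷ 12 = 0.65%
Balance at month 4: A$80,000.0000 × (1 + 0.0065)^4 = A$82,100.3680…
After A$29,600.00 payment: A$82,100.3680… − A$29,600.00 = A$52,500.3680…
Balance at month 10: A$52,500.3680… × (1 + 0.0065)^6 = A$54,581.4443…
Penalty: 10 × 1.75% × A$80,000.00 = A$14,000.00
Final settlement = outstanding balance + penalty = A$54,581.4443… + A$14,000.00 = A$68,581.44

A$68,581.44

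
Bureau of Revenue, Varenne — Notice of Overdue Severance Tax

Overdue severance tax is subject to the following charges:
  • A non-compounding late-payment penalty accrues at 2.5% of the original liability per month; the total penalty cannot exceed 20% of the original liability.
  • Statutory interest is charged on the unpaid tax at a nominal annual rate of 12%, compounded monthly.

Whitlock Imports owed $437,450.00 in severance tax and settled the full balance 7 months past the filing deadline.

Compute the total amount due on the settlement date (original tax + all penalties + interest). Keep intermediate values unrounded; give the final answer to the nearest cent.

$545,559.36

Penalty: 7 × 2.5% × $437,450.00 = $76,553.75 (below the 20% cap of $87,490.00)
Interest (12%/yr ÷ 12 = 1%/month): $437,450.00 × ((1 + 0.01)^7 − 1) = $31,555.6098…
Total = $437,450.00 + $76,553.7500 + $31,555.6098… = $545,559.36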